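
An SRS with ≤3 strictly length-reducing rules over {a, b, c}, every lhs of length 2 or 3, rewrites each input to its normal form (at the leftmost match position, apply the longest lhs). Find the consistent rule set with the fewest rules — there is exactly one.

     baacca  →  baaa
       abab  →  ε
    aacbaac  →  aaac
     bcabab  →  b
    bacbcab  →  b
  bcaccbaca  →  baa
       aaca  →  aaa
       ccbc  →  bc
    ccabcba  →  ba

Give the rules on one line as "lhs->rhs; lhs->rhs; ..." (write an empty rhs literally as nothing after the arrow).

  | baacca => baaca => baaa
  | abab => ab => ε
  | aacbaac => aabaac => aaac
  | bcabab => babab => bab => b

ab->; ca->a; cb->b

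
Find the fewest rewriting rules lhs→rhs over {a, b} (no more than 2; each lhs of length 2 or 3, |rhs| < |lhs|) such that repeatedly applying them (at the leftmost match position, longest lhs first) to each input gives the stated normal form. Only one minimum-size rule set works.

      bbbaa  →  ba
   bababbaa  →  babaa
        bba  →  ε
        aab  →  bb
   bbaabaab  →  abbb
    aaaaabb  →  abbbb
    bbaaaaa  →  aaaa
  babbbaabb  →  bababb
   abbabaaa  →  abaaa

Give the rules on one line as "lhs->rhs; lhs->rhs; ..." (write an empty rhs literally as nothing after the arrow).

  | bbbaa => ba
  | bababbaa => babaa
  | bba => ε
  | aab => bb

aab->bb; bba->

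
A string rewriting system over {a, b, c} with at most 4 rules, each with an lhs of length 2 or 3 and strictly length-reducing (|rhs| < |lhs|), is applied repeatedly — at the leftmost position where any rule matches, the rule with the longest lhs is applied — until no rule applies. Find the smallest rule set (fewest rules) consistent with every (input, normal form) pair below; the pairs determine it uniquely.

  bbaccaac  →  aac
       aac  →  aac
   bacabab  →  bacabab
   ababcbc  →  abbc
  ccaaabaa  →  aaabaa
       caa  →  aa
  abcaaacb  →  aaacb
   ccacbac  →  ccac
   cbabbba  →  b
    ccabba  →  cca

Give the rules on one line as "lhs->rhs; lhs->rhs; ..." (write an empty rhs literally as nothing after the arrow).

  | bbaccaac => ccaac => caac => aac
  | aac
  | bacabab
  | ababcbc => abbc

abc->; bba->; caa->aa; cba->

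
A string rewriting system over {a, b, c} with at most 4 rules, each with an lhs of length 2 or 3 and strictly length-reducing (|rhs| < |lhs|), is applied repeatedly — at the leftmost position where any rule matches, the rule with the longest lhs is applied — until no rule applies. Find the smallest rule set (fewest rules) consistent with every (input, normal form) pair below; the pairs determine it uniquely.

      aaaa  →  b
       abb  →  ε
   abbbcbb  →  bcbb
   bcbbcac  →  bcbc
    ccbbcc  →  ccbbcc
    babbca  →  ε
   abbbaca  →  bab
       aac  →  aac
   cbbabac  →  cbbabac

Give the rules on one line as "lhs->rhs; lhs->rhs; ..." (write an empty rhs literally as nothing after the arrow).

aaa->c; abb->; bca->; ca->b

  | aaaa => ca => b
  | abb => ε
  | abbbcbb => bcbb
  | bcbbcac => bcbc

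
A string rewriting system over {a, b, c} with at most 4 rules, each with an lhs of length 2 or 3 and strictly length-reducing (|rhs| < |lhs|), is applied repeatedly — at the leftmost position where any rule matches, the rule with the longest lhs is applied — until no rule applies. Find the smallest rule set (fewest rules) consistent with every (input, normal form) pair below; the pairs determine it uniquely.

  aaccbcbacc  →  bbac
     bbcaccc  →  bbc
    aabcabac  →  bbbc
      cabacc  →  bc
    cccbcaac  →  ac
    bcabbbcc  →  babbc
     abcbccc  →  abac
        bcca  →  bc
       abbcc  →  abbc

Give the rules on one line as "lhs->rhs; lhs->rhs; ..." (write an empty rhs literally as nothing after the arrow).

aa->b; ca->c; cb->a; cc->c

  | aaccbcbacc => bccbcbacc => bcbcbacc => bacbacc => baaacc => bbacc => bbac
  | bbcaccc => bbcccc => bbccc => bbcc => bbc
  | aabcabac => bbcabac => bbcbac => bbaac => bbbc
  | cabacc => cbacc => aacc => bcc => bc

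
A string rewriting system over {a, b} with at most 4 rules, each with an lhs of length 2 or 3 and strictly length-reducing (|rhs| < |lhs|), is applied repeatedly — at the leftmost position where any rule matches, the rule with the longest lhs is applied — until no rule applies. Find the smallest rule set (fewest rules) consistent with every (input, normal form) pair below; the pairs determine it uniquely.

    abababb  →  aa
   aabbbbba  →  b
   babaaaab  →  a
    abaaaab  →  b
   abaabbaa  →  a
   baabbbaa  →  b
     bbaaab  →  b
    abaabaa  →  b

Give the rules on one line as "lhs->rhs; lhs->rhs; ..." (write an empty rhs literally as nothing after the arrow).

  | abababb => ababb => abb => aa
  | aabbbbba => aaabbba => bbbba => abba => aaa => b
  | babaaaab => baaaab => aaab => bb => a
  | abaaaab => aaaab => bab => b

aaa->b; ba->; bb->a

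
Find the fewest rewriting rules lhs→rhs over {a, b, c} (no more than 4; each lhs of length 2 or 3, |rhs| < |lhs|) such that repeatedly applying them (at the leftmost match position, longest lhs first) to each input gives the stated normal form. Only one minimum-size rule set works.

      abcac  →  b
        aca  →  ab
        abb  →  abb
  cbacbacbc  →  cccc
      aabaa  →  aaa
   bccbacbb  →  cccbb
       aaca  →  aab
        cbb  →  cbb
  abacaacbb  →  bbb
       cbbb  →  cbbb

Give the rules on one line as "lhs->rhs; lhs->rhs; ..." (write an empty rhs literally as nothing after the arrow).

  | abcac => acac => abc => ac => b
  | aca => ab
  | abb
  | cbacbacbc => ccbacbc => cccbc => cccc

ac->b; aca->ab; ba->; bc->c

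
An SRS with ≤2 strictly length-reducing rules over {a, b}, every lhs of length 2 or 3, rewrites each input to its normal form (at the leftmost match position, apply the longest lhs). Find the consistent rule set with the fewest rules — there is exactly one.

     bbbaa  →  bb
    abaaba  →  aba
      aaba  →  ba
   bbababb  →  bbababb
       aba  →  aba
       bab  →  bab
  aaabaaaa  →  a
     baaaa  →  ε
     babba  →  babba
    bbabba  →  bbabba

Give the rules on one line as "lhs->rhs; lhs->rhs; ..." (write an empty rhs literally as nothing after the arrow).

  | bbbaa => bb
  | abaaba => aba
  | aaba => ba
  | bbababb

aa->; baa->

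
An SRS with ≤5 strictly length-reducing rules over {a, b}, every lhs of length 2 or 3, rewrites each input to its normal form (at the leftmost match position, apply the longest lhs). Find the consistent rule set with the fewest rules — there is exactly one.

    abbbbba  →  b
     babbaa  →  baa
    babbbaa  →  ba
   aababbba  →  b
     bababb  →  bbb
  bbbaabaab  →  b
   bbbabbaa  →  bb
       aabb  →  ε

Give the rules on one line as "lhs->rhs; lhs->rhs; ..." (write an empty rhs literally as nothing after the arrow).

ab->; aba->; abb->ba; bba->b

  | abbbbba => babbba => bbaba => bba => b
  | babbaa => bbaaa => baa
  | babbbaa => bbabaa => bbaa => ba
  | aababbba => abbba => baba => b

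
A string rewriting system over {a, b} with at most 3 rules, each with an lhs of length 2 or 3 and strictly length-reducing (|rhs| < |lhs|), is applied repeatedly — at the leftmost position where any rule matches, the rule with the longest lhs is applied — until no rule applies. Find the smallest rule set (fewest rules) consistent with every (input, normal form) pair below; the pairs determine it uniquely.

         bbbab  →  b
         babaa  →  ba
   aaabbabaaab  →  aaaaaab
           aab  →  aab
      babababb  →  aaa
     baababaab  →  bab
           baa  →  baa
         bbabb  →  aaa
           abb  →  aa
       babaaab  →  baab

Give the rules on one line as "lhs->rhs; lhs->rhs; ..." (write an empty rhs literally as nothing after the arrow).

aba->; bb->a

  | bbbab => abab => b
  | babaa => ba
  | aaabbabaaab => aaaaabaaab => aaaaaab
  | aab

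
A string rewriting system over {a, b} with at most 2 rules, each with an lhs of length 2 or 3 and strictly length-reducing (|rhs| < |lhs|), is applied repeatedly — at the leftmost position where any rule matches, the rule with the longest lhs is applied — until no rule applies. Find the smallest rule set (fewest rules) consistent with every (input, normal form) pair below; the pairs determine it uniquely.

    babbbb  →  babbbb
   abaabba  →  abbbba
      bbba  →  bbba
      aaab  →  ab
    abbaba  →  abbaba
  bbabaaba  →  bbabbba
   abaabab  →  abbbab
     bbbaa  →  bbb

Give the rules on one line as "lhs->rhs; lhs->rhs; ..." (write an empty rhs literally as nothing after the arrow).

aa->; aab->bb

  | babbbb
  | abaabba => abbbba
  | bbba
  | aaab => ab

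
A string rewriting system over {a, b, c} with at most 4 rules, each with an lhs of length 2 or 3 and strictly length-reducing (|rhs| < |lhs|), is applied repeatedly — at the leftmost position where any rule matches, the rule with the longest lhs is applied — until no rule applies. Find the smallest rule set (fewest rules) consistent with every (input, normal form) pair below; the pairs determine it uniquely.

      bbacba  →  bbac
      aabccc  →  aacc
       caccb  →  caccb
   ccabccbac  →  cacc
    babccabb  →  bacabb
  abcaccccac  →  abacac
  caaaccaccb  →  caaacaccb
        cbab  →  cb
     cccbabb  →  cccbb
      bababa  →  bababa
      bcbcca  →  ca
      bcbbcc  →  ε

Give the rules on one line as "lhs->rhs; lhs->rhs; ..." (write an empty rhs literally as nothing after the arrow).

bc->; bca->ba; cba->c; cca->ca

  | bbacba => bbac
  | aabccc => aacc
  | caccb
  | ccabccbac => cabccbac => cacbac => cacc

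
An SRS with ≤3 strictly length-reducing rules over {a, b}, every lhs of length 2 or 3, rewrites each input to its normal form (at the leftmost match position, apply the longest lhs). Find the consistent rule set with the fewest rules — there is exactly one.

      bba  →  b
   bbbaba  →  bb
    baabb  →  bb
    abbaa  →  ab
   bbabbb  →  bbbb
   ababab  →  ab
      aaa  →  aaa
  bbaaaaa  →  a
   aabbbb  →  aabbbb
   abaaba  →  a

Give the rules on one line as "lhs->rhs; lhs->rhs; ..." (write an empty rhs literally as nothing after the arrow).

  | bba => b
  | bbbaba => bbba => bb
  | baabb => bb
  | abbaa => ab

ba->; baa->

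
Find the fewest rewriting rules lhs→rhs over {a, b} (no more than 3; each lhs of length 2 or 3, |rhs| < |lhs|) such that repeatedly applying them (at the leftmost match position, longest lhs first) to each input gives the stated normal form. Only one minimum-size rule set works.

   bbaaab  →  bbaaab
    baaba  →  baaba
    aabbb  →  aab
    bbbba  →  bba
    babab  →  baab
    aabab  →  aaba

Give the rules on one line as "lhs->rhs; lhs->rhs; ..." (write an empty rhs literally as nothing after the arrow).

  | bbaaab
  | baaba
  | aabbb => aab
  | bbbba => bba

bab->ba; bbb->b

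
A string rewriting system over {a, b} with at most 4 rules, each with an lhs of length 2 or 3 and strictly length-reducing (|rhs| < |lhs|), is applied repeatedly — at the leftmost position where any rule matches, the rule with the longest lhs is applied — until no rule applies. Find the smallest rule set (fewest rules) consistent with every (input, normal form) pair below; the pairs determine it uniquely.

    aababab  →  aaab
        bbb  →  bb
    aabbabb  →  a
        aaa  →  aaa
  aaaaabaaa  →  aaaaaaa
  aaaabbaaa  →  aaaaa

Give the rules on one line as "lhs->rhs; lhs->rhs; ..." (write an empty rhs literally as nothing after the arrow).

abb->b; ba->; bab->ba; bbb->bb

  | aababab => aabaab => aaab
  | bbb => bb
  | aabbabb => ababb => abab => aba => a
  | aaa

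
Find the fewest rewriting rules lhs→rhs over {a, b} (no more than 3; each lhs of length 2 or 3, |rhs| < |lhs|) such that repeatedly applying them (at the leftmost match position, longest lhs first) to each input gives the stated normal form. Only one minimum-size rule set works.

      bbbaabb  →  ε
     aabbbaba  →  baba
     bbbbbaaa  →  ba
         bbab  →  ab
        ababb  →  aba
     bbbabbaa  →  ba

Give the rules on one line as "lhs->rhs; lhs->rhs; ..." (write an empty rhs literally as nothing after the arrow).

aa->b; bb->; bbb->

  | bbbaabb => aabb => bbb => ε
  | aabbbaba => bbbbaba => baba
  | bbbbbaaa => bbaaa => aaa => ba
  | bbab => ab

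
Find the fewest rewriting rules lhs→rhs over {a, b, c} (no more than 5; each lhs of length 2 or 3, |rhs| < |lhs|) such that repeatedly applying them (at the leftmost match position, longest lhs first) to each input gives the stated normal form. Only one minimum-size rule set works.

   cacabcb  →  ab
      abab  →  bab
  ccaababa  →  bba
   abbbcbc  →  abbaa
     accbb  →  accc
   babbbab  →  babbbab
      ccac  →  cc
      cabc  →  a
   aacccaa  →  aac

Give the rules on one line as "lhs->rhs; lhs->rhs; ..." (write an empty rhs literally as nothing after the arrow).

aba->ba; bc->a; ca->; cbb->cc

  | cacabcb => cabcb => bcb => ab
  | abab => bab
  | ccaababa => cababa => baba => bba
  | abbbcbc => abbabc => abbaa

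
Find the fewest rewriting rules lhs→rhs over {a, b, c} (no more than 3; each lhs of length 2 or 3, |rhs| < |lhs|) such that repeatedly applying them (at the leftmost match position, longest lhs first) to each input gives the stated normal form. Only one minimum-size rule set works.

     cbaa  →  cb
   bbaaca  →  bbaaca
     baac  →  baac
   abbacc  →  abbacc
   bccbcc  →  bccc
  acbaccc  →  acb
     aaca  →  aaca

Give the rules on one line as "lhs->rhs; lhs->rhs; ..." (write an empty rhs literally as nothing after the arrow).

cba->cb; cbc->cb; ccb->c

  | cbaa => cba => cb
  | bbaaca
  | baac
  | abbacc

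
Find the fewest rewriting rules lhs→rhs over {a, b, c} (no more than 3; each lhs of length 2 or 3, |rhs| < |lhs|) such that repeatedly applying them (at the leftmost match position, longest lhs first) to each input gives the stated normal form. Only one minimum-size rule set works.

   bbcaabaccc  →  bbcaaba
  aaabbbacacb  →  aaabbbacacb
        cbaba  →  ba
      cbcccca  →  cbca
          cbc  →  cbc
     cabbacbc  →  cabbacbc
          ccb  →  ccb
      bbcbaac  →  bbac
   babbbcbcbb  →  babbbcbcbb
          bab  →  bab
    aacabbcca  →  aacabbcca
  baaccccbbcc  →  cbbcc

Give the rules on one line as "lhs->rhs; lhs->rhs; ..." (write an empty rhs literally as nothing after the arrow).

baa->; cba->; ccc->

  | bbcaabaccc => bbcaaba
  | aaabbbacacb
  | cbaba => ba
  | cbcccca => cbca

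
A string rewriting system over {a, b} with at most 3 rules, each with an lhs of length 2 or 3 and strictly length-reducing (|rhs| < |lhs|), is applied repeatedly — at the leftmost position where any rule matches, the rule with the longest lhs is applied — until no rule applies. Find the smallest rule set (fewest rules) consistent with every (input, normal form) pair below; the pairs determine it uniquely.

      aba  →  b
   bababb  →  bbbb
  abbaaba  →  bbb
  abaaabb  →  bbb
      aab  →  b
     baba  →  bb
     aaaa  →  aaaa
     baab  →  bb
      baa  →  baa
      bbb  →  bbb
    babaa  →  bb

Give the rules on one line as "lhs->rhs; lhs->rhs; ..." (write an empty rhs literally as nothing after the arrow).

  | aba => ab => b
  | bababb => babbb => bbbb
  | abbaaba => bbaaba => bbaab => bbab => bbb
  | abaaabb => abaabb => ababb => abbb => bbb

ab->b; aba->ab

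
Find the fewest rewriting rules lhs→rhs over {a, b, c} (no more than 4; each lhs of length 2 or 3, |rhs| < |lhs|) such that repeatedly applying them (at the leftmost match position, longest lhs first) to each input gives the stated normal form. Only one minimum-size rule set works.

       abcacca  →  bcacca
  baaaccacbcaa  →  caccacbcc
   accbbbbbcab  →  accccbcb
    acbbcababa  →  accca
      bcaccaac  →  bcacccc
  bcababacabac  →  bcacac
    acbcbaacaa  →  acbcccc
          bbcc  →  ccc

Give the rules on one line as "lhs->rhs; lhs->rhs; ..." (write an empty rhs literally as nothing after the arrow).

  | abcacca => bcacca
  | baaaccacbcaa => aaaccacbcaa => caccacbcaa => caccacbcc
  | accbbbbbcab => acccbbbcab => accccbcab => accccbcb
  | acbbcababa => acccababa => acccbaba => acccaba => acccba => accca

aa->c; ab->b; ba->a; bb->c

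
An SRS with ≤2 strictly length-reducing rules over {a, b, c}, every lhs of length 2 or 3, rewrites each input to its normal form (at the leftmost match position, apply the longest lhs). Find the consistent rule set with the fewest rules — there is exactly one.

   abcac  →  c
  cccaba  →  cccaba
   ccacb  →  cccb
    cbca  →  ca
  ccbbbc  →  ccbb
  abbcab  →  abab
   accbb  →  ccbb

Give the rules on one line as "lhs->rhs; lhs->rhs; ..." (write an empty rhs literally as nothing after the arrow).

  | abcac => aac => ac => c
  | cccaba
  | ccacb => cccb
  | cbca => ca

ac->c; bc->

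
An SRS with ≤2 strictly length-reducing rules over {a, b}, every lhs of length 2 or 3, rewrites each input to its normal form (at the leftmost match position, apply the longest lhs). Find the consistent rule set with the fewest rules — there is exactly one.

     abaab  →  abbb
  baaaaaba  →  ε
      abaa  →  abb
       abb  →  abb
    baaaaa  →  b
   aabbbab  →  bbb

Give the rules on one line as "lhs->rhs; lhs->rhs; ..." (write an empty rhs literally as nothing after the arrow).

aa->b; bba->

  | abaab => abbb
  | baaaaaba => bbaaaba => aaba => bba => ε
  | abaa => abb
  | abb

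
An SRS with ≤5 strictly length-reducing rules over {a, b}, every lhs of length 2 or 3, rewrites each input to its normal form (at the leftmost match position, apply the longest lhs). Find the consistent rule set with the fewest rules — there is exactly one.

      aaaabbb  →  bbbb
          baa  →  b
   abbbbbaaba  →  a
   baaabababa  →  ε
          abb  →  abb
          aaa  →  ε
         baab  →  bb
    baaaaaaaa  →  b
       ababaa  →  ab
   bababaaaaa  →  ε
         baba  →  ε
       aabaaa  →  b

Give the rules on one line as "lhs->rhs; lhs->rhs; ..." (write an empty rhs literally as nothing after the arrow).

  | aaaabbb => baabbb => bbbb
  | baa => b
  | abbbbbaaba => abbbaba => abba => a
  | baaabababa => babababa => bababa => baba => ba => ε

aa->b; ba->; baa->b; bba->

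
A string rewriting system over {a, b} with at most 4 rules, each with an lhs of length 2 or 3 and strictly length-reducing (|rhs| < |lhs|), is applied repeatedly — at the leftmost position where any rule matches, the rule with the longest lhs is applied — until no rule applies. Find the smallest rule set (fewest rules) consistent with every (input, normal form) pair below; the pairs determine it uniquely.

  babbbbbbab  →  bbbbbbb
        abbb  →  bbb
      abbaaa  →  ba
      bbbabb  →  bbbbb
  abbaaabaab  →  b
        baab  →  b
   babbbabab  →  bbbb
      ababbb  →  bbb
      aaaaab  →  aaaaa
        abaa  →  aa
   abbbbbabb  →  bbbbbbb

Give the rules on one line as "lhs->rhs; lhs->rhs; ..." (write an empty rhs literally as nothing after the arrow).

aab->aa; ab->; abb->bb; baa->

  | babbbbbbab => bbbbbbbab => bbbbbbb
  | abbb => bbb
  | abbaaa => bbaaa => ba
  | bbbabb => bbbbb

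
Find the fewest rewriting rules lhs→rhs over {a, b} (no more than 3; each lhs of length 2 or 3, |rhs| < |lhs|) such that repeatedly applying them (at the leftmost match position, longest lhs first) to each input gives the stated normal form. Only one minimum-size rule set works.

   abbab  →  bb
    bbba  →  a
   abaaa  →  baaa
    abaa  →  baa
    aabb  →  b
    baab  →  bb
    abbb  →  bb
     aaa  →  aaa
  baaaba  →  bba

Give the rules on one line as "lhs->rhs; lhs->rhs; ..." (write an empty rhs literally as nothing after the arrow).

ab->b; abb->b; bbb->

  | abbab => bab => bb
  | bbba => a
  | abaaa => baaa
  | abaa => baa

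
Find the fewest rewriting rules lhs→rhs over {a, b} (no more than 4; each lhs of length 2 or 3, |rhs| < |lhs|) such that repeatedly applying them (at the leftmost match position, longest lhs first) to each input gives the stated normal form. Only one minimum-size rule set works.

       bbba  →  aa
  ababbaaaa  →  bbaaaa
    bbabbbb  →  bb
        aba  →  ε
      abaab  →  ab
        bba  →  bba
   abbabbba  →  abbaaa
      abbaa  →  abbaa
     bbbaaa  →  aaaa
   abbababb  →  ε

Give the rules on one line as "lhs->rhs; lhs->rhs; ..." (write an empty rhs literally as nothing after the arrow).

aab->; aba->; bbb->a

  | bbba => aa
  | ababbaaaa => bbaaaa
  | bbabbbb => bbaab => bb
  | aba => ε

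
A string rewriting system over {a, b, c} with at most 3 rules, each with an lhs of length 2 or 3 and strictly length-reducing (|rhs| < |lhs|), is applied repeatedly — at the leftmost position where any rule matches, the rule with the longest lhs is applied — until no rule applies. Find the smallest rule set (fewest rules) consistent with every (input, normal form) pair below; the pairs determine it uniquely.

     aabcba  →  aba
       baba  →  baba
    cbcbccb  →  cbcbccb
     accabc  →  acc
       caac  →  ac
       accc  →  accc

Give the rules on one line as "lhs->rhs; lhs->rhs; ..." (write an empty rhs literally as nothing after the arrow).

abc->; caa->a

  | aabcba => aba
  | baba
  | cbcbccb
  | accabc => acc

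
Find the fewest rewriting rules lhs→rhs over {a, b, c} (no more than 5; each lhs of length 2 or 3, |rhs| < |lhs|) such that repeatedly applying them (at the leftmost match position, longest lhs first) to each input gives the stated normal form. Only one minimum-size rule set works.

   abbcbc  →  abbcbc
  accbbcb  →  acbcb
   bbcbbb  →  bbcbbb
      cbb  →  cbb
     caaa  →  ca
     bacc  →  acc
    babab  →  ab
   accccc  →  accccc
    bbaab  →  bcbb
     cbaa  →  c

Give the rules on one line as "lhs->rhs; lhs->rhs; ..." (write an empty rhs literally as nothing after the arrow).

aa->a; ba->a; baa->cb; ccb->c

  | abbcbc
  | accbbcb => acbcb
  | bbcbbb
  | cbb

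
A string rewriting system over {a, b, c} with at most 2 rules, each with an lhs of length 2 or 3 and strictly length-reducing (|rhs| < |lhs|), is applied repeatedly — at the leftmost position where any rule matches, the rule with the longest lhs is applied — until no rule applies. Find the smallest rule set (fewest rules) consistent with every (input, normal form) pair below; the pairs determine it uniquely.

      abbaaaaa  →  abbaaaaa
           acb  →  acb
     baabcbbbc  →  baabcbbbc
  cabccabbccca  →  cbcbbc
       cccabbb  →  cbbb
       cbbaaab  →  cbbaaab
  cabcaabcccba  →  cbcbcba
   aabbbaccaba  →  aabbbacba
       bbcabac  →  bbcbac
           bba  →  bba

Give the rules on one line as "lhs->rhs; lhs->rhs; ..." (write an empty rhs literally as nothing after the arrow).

  | abbaaaaa
  | acb
  | baabcbbbc
  | cabccabbccca => cbccabbccca => cbcabbccca => cbcbbccca => cbcbbcca => cbcbbca => cbcbbc

ca->c; cc->c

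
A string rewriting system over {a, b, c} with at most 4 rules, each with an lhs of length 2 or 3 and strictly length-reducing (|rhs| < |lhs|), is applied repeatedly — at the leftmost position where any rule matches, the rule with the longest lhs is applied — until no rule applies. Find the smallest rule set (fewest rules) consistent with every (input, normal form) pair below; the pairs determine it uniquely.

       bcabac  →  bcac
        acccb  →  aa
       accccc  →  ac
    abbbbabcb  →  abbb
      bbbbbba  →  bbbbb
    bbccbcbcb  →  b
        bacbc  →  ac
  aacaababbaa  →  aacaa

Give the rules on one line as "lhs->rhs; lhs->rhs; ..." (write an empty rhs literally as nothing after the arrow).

ba->; cb->a; cc->

  | bcabac => bcac
  | acccb => acb => aa
  | accccc => accc => ac
  | abbbbabcb => abbbbcb => abbbba => abbb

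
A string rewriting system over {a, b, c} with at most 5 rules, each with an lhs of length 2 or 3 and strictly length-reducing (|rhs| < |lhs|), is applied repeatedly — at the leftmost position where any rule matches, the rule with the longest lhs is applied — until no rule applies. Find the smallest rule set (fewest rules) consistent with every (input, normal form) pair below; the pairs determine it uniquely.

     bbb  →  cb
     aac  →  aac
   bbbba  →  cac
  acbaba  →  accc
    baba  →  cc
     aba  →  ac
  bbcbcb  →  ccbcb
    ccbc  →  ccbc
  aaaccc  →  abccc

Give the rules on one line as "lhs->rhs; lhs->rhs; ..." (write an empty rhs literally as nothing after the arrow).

  | bbb => cb
  | aac
  | bbbba => cbba => cac
  | acbaba => accba => accc

aaa->ab; ba->c; bb->c; bba->ac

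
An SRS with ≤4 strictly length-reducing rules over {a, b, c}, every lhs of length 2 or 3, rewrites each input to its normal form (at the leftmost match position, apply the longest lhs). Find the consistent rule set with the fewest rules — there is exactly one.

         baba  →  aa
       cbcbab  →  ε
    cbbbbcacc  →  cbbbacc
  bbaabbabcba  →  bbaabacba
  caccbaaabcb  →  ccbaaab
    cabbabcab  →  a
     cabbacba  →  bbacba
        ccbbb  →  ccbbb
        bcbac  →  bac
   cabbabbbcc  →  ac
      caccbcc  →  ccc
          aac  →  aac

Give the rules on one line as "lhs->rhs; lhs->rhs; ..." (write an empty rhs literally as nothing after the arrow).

  | baba => aa
  | cbcbab => cbab => ca => ε
  | cbbbbcacc => cbbbacc
  | bbaabbabcba => bbaabacba

bab->a; bc->; ca->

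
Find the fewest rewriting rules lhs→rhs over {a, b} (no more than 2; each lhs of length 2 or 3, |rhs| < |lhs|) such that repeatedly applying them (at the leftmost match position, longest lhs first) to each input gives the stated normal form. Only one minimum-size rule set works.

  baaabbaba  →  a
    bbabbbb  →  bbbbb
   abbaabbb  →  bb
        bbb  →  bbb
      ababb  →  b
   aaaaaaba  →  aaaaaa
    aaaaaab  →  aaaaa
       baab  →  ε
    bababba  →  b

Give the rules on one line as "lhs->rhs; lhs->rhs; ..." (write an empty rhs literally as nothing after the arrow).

ab->; ba->

  | baaabbaba => aabbaba => ababa => aba => a
  | bbabbbb => bbbbb
  | abbaabbb => baabbb => abbb => bb
  | bbb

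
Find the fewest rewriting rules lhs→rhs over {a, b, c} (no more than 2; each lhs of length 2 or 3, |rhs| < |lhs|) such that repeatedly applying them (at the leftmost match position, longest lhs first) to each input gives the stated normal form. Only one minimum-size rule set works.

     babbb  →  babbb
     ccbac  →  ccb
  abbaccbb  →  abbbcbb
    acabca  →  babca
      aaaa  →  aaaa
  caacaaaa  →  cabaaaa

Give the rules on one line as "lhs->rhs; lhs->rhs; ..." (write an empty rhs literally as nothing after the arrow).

  | babbb
  | ccbac => ccac => ccb
  | abbaccbb => abbbcbb
  | acabca => babca

ac->b; cba->ca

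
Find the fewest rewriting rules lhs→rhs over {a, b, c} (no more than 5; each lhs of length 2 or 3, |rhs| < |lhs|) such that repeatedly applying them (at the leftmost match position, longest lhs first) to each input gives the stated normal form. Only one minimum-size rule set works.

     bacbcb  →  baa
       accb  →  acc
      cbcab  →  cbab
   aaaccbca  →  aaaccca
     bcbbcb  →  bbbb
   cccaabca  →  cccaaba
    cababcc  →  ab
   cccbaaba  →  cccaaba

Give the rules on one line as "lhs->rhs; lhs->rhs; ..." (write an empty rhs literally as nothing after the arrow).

  | bacbcb => bacbb => baa
  | accb => acc
  | cbcab => cbab
  | aaaccbca => aaaccca

bc->b; cab->; cbb->a; ccb->cc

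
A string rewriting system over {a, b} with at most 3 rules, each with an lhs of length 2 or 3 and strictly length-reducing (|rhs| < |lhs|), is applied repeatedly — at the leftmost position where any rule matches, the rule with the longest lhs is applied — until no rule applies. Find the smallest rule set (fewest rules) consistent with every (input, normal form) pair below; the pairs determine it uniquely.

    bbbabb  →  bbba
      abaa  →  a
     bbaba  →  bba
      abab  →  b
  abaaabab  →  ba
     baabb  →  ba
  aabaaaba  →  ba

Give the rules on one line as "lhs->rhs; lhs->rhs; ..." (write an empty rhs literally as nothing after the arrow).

  | bbbabb => bbbab => bbba
  | abaa => aaa => a
  | bbaba => bbaa => bba
  | abab => aab => b

aa->; ab->a; baa->ba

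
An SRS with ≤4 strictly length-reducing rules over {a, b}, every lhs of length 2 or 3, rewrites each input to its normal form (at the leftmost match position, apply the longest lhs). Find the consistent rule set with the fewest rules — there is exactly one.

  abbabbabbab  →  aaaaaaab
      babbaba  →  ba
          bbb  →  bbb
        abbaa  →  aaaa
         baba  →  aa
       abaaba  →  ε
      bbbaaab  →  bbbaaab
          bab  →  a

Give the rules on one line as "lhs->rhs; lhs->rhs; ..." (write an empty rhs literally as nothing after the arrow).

  | abbabbabbab => aaabbabbab => aaaaabbab => aaaaaaab
  | babbaba => ababa => ba
  | bbb
  | abbaa => aaaa

aba->; abb->aa; bab->a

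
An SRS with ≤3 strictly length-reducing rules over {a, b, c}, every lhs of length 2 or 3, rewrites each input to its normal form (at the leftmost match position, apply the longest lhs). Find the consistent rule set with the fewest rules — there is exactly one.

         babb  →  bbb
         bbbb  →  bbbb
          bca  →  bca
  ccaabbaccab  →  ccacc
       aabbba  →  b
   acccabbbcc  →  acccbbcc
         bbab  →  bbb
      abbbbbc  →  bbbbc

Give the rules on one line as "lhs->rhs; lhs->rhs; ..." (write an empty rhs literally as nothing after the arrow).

  | babb => bbb
  | bbbb
  | bca
  | ccaabbaccab => ccabaccab => ccaccab => ccacc

ab->; ba->b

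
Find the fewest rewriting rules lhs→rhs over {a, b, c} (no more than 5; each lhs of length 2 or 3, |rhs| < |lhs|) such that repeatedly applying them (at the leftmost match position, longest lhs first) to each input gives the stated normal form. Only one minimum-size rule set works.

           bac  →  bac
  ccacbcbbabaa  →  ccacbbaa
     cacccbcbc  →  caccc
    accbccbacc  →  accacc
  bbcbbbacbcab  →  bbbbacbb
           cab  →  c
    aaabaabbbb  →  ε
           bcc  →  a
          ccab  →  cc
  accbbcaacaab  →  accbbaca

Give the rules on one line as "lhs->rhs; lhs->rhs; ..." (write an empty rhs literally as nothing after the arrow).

ab->; bc->; bca->b; bcc->a

  | bac
  | ccacbcbbabaa => ccacbbabaa => ccacbbaa
  | cacccbcbc => cacccbc => caccc
  | accbccbacc => accabacc => accacc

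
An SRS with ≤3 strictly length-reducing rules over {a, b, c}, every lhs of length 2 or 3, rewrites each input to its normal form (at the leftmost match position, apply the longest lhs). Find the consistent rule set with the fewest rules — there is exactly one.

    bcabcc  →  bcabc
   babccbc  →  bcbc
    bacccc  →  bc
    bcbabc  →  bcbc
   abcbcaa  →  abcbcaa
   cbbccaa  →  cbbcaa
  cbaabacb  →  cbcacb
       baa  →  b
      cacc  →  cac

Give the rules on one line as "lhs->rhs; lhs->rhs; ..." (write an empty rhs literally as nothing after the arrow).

  | bcabcc => bcabc
  | babccbc => bcccbc => bccbc => bcbc
  | bacccc => bcccc => bccc => bcc => bc
  | bcbabc => bcbcc => bcbc

ba->b; bab->bc; cc->c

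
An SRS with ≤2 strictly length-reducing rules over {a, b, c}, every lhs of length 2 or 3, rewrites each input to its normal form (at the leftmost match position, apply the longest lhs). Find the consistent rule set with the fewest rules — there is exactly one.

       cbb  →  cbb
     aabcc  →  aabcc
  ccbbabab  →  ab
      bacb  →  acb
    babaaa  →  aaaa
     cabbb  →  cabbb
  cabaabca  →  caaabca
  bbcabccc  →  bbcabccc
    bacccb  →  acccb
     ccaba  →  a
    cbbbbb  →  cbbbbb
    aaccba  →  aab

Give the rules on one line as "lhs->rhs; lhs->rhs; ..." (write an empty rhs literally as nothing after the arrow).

  | cbb
  | aabcc
  | ccbbabab => ccbabab => ccabab => bbab => bab => ab
  | bacb => acb

ba->a; cca->b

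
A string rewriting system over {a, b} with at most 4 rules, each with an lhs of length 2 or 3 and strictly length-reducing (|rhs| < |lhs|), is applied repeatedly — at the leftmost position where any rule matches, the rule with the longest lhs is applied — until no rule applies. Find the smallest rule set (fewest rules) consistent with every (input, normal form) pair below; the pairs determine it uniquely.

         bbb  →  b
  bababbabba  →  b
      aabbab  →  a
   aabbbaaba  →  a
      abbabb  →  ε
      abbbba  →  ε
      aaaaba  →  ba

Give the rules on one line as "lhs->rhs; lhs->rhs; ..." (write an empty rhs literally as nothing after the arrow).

  | bbb => b
  | bababbabba => baabbabba => bbbabba => babba => baba => baa => b
  | aabbab => bbab => ab => a
  | aabbbaaba => bbbaaba => baaba => bba => a

aa->; ab->a; bb->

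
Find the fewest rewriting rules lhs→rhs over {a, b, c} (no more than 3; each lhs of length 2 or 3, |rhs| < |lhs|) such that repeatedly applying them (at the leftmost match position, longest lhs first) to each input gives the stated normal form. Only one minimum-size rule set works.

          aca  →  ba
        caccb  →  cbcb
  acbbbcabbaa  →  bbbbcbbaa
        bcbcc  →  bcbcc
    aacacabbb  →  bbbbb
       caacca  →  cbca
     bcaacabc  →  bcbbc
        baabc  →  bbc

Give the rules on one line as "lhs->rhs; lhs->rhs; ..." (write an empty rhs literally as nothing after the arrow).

  | aca => ba
  | caccb => cbcb
  | acbbbcabbaa => bbbbcabbaa => bbbbcbbaa
  | bcbcc

ab->b; ac->b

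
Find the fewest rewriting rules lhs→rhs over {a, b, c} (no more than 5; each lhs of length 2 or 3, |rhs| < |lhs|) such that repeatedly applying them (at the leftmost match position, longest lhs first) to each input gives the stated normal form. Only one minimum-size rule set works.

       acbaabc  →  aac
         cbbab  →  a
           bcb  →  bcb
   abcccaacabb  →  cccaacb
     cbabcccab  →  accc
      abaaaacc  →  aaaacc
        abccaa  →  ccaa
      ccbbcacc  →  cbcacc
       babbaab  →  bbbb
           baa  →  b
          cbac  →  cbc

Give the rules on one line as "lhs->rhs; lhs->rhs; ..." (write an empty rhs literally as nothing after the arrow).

  | acbaabc => acbabc => acbbc => aac
  | cbbab => aab => a
  | bcb
  | abcccaacabb => cccaacabb => cccaacb

ab->; ba->b; cbb->a; ccb->c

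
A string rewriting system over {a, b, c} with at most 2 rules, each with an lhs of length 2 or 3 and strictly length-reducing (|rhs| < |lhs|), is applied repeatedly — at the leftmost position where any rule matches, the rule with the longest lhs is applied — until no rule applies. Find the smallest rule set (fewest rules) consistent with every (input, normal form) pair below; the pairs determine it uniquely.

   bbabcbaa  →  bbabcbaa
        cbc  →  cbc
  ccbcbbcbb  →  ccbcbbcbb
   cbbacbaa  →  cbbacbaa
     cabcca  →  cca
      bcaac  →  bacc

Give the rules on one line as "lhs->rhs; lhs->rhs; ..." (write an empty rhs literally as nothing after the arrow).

  | bbabcbaa
  | cbc
  | ccbcbbcbb
  | cbbacbaa

caa->ac; cab->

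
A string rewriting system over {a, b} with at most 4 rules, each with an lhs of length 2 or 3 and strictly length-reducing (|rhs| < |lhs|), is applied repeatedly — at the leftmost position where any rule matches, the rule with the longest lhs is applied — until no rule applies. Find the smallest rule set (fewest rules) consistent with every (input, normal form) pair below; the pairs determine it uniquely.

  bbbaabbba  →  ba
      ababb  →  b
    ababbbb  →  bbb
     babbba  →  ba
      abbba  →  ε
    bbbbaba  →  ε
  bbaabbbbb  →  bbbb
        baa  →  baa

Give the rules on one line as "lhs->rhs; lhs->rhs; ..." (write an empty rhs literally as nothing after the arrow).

ab->; bab->a; bba->ab

  | bbbaabbba => bababbba => aabbba => abba => ba
  | ababb => abb => b
  | ababbbb => abbbb => bbb
  | babbba => abba => ba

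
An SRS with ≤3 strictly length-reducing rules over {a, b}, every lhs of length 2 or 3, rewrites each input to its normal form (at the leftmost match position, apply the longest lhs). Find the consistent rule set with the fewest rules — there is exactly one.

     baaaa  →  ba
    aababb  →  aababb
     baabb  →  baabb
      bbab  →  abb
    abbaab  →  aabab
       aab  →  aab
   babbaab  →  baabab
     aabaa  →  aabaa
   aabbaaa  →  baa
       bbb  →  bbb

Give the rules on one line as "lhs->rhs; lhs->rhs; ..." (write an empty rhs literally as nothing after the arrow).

  | baaaa => ba
  | aababb
  | baabb
  | bbab => abb

aaa->; bba->ab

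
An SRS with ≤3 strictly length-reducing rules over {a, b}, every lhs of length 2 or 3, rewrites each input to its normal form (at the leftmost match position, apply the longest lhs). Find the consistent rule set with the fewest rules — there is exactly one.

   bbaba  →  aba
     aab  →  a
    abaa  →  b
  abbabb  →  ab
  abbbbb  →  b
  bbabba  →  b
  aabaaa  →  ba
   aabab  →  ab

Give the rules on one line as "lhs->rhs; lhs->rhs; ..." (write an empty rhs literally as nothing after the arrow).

aa->b; bb->a; bba->a

  | bbaba => aba
  | aab => bb => a
  | abaa => abb => aa => b
  | abbabb => aabb => bbb => ab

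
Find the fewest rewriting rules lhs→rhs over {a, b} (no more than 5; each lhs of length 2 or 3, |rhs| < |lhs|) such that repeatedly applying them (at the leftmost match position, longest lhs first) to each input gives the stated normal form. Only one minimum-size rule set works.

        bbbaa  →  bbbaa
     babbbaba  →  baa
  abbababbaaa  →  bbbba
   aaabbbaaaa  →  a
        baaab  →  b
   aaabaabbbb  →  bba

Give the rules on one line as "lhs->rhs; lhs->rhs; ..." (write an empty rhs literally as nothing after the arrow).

  | bbbaa
  | babbbaba => baababa => babbba => baaba => babb => baa
  | abbababbaaa => aaababbaaa => ababbaaa => bbbbaaa => bbbba
  | aaabbbaaaa => abbbaaaa => aabaaaa => abbaaa => aaaaa => aaa => a

aaa->a; ab->; aba->bb; abb->aa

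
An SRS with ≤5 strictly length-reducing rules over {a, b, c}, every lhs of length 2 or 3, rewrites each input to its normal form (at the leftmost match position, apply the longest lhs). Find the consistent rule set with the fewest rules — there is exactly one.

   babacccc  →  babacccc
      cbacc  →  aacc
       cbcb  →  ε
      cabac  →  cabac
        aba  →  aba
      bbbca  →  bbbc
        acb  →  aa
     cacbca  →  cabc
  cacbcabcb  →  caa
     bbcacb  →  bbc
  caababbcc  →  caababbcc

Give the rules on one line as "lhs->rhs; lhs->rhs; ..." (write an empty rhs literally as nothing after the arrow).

  | babacccc
  | cbacc => aacc
  | cbcb => bcb => ε
  | cabac

bca->bc; bcb->; cb->a; cbc->bc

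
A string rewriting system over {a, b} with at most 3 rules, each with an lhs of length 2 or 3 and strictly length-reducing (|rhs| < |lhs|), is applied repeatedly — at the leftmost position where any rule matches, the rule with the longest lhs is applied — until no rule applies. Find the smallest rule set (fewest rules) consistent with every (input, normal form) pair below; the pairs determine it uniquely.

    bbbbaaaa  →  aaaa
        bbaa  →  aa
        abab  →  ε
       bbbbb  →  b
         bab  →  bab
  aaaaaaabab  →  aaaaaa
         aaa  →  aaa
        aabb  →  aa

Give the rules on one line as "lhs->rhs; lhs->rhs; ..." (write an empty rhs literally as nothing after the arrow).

aba->b; bb->

  | bbbbaaaa => bbaaaa => aaaa
  | bbaa => aa
  | abab => bb => ε
  | bbbbb => bbb => b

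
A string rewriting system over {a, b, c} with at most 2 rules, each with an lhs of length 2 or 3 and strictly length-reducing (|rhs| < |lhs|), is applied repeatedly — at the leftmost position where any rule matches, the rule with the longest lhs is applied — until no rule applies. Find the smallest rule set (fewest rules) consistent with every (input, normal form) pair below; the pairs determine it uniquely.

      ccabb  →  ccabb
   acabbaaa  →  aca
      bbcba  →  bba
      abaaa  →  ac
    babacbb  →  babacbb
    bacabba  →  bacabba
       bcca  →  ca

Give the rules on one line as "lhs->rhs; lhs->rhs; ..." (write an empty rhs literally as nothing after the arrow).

  | ccabb
  | acabbaaa => acabbcc => acabc => aca
  | bbcba => bba
  | abaaa => abcc => ac

aaa->cc; bc->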